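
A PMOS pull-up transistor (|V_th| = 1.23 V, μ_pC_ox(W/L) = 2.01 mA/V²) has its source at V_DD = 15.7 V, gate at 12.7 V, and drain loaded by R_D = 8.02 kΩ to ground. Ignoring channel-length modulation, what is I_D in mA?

I_D = 1.88 mA

V_SG = V_DD − V_G = 15.7 − 12.7 = 3 V, so V_ov = 3 − 1.23 = 1.77 V.
Assume saturation: I_D = ½ k_p V_ov² = 0.5 × 2.01 × 1.77² = 3.15 mA, giving V_SD = V_DD − I_D R_D = 15.7 − 3.15 × 8.02 = -9.55 V.
But -9.55 V < V_ov = 1.77 V, so the device is actually in triode.
In triode I_D = k_p[V_ov V_SD − ½ V_SD²] and I_D = (V_DD − V_SD)/R_D. Equating: 8.06 V_SD² − 29.53 V_SD + 15.7 = 0, giving V_SD = 0.645 V (the root below V_ov).
I_D = (15.7 − 0.645) / 8.02 = 1.88 mA.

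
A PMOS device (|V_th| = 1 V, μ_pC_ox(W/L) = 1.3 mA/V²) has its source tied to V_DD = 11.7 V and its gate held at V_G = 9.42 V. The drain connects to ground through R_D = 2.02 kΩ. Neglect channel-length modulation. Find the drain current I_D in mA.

I_D = 1.06 mA

V_SG = V_DD − V_G = 11.7 − 9.42 = 2.28 V, so V_ov = 2.28 − 1 = 1.28 V.
Assume saturation: I_D = ½ k_p V_ov² = 0.5 × 1.3 × 1.28² = 1.06 mA, giving V_SD = V_DD − I_D R_D = 11.7 − 1.06 × 2.02 = 9.55 V.
V_SD = 9.55 V ≥ V_ov = 1.28 V, confirming saturation.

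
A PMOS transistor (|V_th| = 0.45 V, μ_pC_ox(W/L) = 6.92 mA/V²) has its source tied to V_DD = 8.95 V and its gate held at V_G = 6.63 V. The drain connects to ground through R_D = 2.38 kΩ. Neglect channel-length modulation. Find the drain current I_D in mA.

I_D = 3.63 mA

V_SG = V_DD − V_G = 8.95 − 6.63 = 2.32 V, so V_ov = 2.32 − 0.45 = 1.87 V.
Assume saturation: I_D = ½ k_p V_ov² = 0.5 × 6.92 × 1.87² = 12.1 mA, giving V_SD = V_DD − I_D R_D = 8.95 − 12.1 × 2.38 = -19.8 V.
But -19.8 V < V_ov = 1.87 V, so the device is actually in triode.
In triode I_D = k_p[V_ov V_SD − ½ V_SD²] and I_D = (V_DD − V_SD)/R_D. Equating: 8.23 V_SD² − 31.8 V_SD + 8.95 = 0, giving V_SD = 0.306 V (the root below V_ov).
I_D = (8.95 − 0.306) / 2.38 = 3.63 mA.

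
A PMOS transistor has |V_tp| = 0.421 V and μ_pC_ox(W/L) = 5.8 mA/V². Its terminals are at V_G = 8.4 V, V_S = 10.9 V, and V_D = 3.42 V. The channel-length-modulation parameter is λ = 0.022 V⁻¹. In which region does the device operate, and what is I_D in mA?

V_SG = V_S − V_G = 10.9 − 8.4 = 2.5 V; V_SD = V_S − V_D = 10.9 − 3.42 = 7.48 V.
V_ov = V_SG − |V_tp| = 2.5 − 0.421 = 2.08 V.
Since V_SD = 7.48 V ≥ V_ov = 2.08 V, the device is in saturation.
I_D = ½ k_p V_ov² (1 + λ V_SD) = 0.5 × 5.8 × 2.08² × (1 + 0.022 × 7.48) = 14.6 mA.

Saturation; I_D = 14.6 mA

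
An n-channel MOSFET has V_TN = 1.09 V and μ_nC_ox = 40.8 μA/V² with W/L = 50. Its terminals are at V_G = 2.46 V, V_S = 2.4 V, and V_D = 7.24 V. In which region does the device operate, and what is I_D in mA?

V_GS = V_G − V_S = 2.46 − 2.4 = 0.06 V; V_DS = V_D − V_S = 7.24 − 2.4 = 4.84 V.
V_GS = 0.06 V < V_TN = 1.09 V, so the transistor is in cutoff.

Cutoff; I_D = 0 mA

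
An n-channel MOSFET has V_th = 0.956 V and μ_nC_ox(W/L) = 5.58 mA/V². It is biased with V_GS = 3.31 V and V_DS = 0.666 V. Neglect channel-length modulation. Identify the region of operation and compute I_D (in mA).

Triode; I_D = 7.51 mA

V_ov = V_GS − V_th = 3.31 − 0.956 = 2.35 V.
Since V_DS = 0.666 V < V_ov = 2.35 V, the device is in the triode region.
I_D = k_n [V_ov · V_DS − ½ V_DS²] = 5.58 × [2.35 × 0.666 − 0.5 × 0.666²] = 7.51 mA.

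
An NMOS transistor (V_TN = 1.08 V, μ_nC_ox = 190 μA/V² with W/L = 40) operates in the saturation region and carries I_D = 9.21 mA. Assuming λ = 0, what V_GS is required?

V_GS = 2.64 V

k_n = μ_nC_ox · (W/L) = 7.6 mA/V².
In saturation I_D = ½ k_n (V_GS − V_TN)², so V_GS − V_TN = √(2 I_D / k_n) = √(2 × 9.21 / 7.6) = 1.56 V.
V_GS = 1.08 + 1.56 = 2.64 V.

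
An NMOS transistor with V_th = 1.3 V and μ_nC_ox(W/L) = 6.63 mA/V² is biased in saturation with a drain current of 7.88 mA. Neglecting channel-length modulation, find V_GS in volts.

V_GS = 2.84 V

In saturation I_D = ½ k_n (V_GS − V_th)², so V_GS − V_th = √(2 I_D / k_n) = √(2 × 7.88 / 6.63) = 1.54 V.
V_GS = 1.3 + 1.54 = 2.84 V.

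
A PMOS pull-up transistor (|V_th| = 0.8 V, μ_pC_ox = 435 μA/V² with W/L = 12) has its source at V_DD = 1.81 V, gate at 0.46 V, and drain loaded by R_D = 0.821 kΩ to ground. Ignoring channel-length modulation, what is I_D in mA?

V_SG = V_DD − V_G = 1.81 − 0.46 = 1.35 V, so V_ov = 1.35 − 0.8 = 0.55 V.
k_p = μ_pC_ox · (W/L) = 5.22 mA/V².
Assume saturation: I_D = ½ k_p V_ov² = 0.5 × 5.22 × 0.55² = 0.79 mA, giving V_SD = V_DD − I_D R_D = 1.81 − 0.79 × 0.821 = 1.16 V.
V_SD = 1.16 V ≥ V_ov = 0.55 V, confirming saturation.

I_D = 0.790 mA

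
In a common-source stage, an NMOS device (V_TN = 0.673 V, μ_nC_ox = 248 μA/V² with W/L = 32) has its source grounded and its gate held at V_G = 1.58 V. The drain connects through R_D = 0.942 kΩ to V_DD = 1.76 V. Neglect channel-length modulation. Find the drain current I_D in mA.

V_GS = V_G = 1.58 V, so V_ov = 1.58 − 0.673 = 0.907 V.
k_n = μ_nC_ox · (W/L) = 7.936 mA/V².
Assume saturation: I_D = ½ k_n V_ov² = 0.5 × 7.936 × 0.907² = 3.26 mA, giving V_DS = V_DD − I_D R_D = 1.76 − 3.26 × 0.942 = -1.31 V.
But -1.31 V < V_ov = 0.907 V, so the device is actually in triode.
In triode I_D = k_n[V_ov V_DS − ½ V_DS²] and I_D = (V_DD − V_DS)/R_D. Equating: 3.74 V_DS² − 7.78 V_DS + 1.76 = 0, giving V_DS = 0.258 V (the root below V_ov).
I_D = (1.76 − 0.258) / 0.942 = 1.59 mA.

I_D = 1.59 mA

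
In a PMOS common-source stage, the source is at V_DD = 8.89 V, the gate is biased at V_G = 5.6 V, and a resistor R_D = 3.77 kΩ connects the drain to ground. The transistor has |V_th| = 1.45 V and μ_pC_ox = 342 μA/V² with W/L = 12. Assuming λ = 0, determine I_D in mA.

V_SG = V_DD − V_G = 8.89 − 5.6 = 3.29 V, so V_ov = 3.29 − 1.45 = 1.84 V.
k_p = μ_pC_ox · (W/L) = 4.104 mA/V².
Assume saturation: I_D = ½ k_p V_ov² = 0.5 × 4.104 × 1.84² = 6.95 mA, giving V_SD = V_DD − I_D R_D = 8.89 − 6.95 × 3.77 = -17.3 V.
But -17.3 V < V_ov = 1.84 V, so the device is actually in triode.
In triode I_D = k_p[V_ov V_SD − ½ V_SD²] and I_D = (V_DD − V_SD)/R_D. Equating: 7.74 V_SD² − 29.47 V_SD + 8.89 = 0, giving V_SD = 0.33 V (the root below V_ov).
I_D = (8.89 − 0.33) / 3.77 = 2.27 mA.

I_D = 2.27 mA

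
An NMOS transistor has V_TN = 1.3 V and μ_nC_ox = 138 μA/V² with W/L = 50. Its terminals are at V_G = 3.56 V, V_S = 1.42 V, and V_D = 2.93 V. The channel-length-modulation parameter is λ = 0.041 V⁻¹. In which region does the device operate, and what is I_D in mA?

Saturation; I_D = 2.59 mA

V_GS = V_G − V_S = 3.56 − 1.42 = 2.14 V; V_DS = V_D − V_S = 2.93 − 1.42 = 1.51 V.
k_n = μ_nC_ox · (W/L) = 6.9 mA/V².
V_ov = V_GS − V_TN = 2.14 − 1.3 = 0.84 V.
Since V_DS = 1.51 V ≥ V_ov = 0.84 V, the device is in saturation.
I_D = ½ k_n V_ov² (1 + λ V_DS) = 0.5 × 6.9 × 0.84² × (1 + 0.041 × 1.51) = 2.59 mA.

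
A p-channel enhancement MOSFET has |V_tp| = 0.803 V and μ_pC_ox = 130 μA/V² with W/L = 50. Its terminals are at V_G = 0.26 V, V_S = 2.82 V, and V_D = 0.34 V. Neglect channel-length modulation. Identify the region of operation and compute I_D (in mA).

V_SG = V_S − V_G = 2.82 − 0.26 = 2.56 V; V_SD = V_S − V_D = 2.82 − 0.34 = 2.48 V.
k_p = μ_pC_ox · (W/L) = 6.5 mA/V².
V_ov = V_SG − |V_tp| = 2.56 − 0.803 = 1.76 V.
Since V_SD = 2.48 V ≥ V_ov = 1.76 V, the device is in saturation.
I_D = ½ k_p V_ov² = 0.5 × 6.5 × 1.76² = 10 mA.

Saturation; I_D = 10.0 mA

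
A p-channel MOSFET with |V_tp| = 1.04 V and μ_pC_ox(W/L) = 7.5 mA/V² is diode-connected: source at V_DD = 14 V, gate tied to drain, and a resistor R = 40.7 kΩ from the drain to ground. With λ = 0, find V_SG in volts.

V_SG = 1.33 V

With gate tied to drain, V_SG = V_SD ≥ V_SG − |V_tp|, so the device is in saturation.
KCL at the drain: ½ k_p (V_SG − |V_tp|)² = (V_DD − V_SG)/R.
Let x = V_SG − 1.04. Then 153 x² + x − 12.96 = 0, giving x = 0.288 V (positive root), so V_SG = 1.33 V.
I_D = (V_DD − V_SG)/R = (14 − 1.33) / 40.7 = 0.311 mA.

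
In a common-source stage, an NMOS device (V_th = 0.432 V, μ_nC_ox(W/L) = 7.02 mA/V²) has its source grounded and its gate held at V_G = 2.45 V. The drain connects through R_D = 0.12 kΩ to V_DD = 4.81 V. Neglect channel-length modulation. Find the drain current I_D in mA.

V_GS = V_G = 2.45 V, so V_ov = 2.45 − 0.432 = 2.02 V.
Assume saturation: I_D = ½ k_n V_ov² = 0.5 × 7.02 × 2.02² = 14.3 mA, giving V_DS = V_DD − I_D R_D = 4.81 − 14.3 × 0.12 = 3.09 V.
V_DS = 3.09 V ≥ V_ov = 2.02 V, confirming saturation.

I_D = 14.3 mA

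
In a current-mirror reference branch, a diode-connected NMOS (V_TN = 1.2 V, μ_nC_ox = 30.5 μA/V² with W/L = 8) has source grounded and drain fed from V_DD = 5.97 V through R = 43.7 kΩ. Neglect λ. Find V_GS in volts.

With gate tied to drain, V_GS = V_DS ≥ V_GS − V_TN, so the device is in saturation.
k_n = μ_nC_ox · (W/L) = 0.244 mA/V².
KCL at the drain: ½ k_n (V_GS − V_TN)² = (V_DD − V_GS)/R.
Let x = V_GS − 1.2. Then 5.33 x² + x − 4.77 = 0, giving x = 0.857 V (positive root), so V_GS = 2.06 V.
I_D = (V_DD − V_GS)/R = (5.97 − 2.06) / 43.7 = 0.0895 mA.

V_GS = 2.06 V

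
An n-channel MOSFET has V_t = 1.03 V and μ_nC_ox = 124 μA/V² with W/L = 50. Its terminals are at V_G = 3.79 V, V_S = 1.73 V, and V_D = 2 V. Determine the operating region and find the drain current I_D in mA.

Triode; I_D = 1.50 mA

V_GS = V_G − V_S = 3.79 − 1.73 = 2.06 V; V_DS = V_D − V_S = 2 − 1.73 = 0.27 V.
k_n = μ_nC_ox · (W/L) = 6.2 mA/V².
V_ov = V_GS − V_t = 2.06 − 1.03 = 1.03 V.
Since V_DS = 0.27 V < V_ov = 1.03 V, the device is in the triode region.
I_D = k_n [V_ov · V_DS − ½ V_DS²] = 6.2 × [1.03 × 0.27 − 0.5 × 0.27²] = 1.5 mA.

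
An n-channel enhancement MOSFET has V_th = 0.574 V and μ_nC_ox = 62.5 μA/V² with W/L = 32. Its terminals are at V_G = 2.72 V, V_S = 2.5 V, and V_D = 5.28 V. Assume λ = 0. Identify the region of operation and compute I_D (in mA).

Cutoff; I_D = 0 mA

V_GS = V_G − V_S = 2.72 − 2.5 = 0.22 V; V_DS = V_D − V_S = 5.28 − 2.5 = 2.78 V.
V_GS = 0.22 V < V_th = 0.574 V, so the transistor is in cutoff.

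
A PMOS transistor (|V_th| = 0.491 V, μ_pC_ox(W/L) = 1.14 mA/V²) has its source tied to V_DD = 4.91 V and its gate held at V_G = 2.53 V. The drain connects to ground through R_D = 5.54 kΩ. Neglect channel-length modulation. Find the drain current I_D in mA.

V_SG = V_DD − V_G = 4.91 − 2.53 = 2.38 V, so V_ov = 2.38 − 0.491 = 1.89 V.
Assume saturation: I_D = ½ k_p V_ov² = 0.5 × 1.14 × 1.89² = 2.03 mA, giving V_SD = V_DD − I_D R_D = 4.91 − 2.03 × 5.54 = -6.36 V.
But -6.36 V < V_ov = 1.89 V, so the device is actually in triode.
In triode I_D = k_p[V_ov V_SD − ½ V_SD²] and I_D = (V_DD − V_SD)/R_D. Equating: 3.16 V_SD² − 12.93 V_SD + 4.91 = 0, giving V_SD = 0.424 V (the root below V_ov).
I_D = (4.91 − 0.424) / 5.54 = 0.81 mA.

I_D = 0.810 mA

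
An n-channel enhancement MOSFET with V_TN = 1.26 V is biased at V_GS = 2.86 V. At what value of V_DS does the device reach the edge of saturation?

V_DS,sat = 1.60 V

The boundary between triode and saturation is V_DS = V_GS − V_TN = V_ov.
V_ov = 2.86 − 1.26 = 1.6 V.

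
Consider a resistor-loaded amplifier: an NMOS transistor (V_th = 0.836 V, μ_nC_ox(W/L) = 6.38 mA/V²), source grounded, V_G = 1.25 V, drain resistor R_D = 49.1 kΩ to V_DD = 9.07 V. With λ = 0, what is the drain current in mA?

V_GS = V_G = 1.25 V, so V_ov = 1.25 − 0.836 = 0.414 V.
Assume saturation: I_D = ½ k_n V_ov² = 0.5 × 6.38 × 0.414² = 0.547 mA, giving V_DS = V_DD − I_D R_D = 9.07 − 0.547 × 49.1 = -17.8 V.
But -17.8 V < V_ov = 0.414 V, so the device is actually in triode.
In triode I_D = k_n[V_ov V_DS − ½ V_DS²] and I_D = (V_DD − V_DS)/R_D. Equating: 157 V_DS² − 130.7 V_DS + 9.07 = 0, giving V_DS = 0.0764 V (the root below V_ov).
I_D = (9.07 − 0.0764) / 49.1 = 0.183 mA.

I_D = 0.183 mA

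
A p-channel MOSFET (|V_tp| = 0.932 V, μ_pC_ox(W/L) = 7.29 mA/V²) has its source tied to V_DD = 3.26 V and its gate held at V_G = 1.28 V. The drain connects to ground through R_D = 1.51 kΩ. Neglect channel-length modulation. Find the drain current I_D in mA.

I_D = 1.96 mA

V_SG = V_DD − V_G = 3.26 − 1.28 = 1.98 V, so V_ov = 1.98 − 0.932 = 1.05 V.
Assume saturation: I_D = ½ k_p V_ov² = 0.5 × 7.29 × 1.05² = 4 mA, giving V_SD = V_DD − I_D R_D = 3.26 − 4 × 1.51 = -2.79 V.
But -2.79 V < V_ov = 1.05 V, so the device is actually in triode.
In triode I_D = k_p[V_ov V_SD − ½ V_SD²] and I_D = (V_DD − V_SD)/R_D. Equating: 5.5 V_SD² − 12.54 V_SD + 3.26 = 0, giving V_SD = 0.299 V (the root below V_ov).
I_D = (3.26 − 0.299) / 1.51 = 1.96 mA.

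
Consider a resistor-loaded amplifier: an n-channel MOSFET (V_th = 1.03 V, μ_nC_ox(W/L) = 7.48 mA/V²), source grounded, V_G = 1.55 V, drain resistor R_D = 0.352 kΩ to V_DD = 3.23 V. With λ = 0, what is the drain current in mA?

I_D = 1.01 mA

V_GS = V_G = 1.55 V, so V_ov = 1.55 − 1.03 = 0.52 V.
Assume saturation: I_D = ½ k_n V_ov² = 0.5 × 7.48 × 0.52² = 1.01 mA, giving V_DS = V_DD − I_D R_D = 3.23 − 1.01 × 0.352 = 2.87 V.
V_DS = 2.87 V ≥ V_ov = 0.52 V, confirming saturation.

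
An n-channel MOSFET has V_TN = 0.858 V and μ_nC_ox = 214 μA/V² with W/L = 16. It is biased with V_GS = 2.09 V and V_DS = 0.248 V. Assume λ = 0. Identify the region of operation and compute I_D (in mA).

Triode; I_D = 0.941 mA

k_n = μ_nC_ox · (W/L) = 3.424 mA/V².
V_ov = V_GS − V_TN = 2.09 − 0.858 = 1.23 V.
Since V_DS = 0.248 V < V_ov = 1.23 V, the device is in the triode region.
I_D = k_n [V_ov · V_DS − ½ V_DS²] = 3.424 × [1.23 × 0.248 − 0.5 × 0.248²] = 0.941 mA.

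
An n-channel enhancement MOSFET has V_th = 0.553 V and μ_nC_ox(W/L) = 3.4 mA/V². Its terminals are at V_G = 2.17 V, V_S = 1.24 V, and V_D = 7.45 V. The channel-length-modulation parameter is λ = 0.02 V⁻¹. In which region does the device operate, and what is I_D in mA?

Saturation; I_D = 0.272 mA

V_GS = V_G − V_S = 2.17 − 1.24 = 0.93 V; V_DS = V_D − V_S = 7.45 − 1.24 = 6.21 V.
V_ov = V_GS − V_th = 0.93 − 0.553 = 0.377 V.
Since V_DS = 6.21 V ≥ V_ov = 0.377 V, the device is in saturation.
I_D = ½ k_n V_ov² (1 + λ V_DS) = 0.5 × 3.4 × 0.377² × (1 + 0.02 × 6.21) = 0.272 mA.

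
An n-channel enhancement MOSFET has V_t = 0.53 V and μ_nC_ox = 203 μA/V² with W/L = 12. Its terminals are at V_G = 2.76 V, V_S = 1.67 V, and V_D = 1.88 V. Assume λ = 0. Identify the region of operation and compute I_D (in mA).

V_GS = V_G − V_S = 2.76 − 1.67 = 1.09 V; V_DS = V_D − V_S = 1.88 − 1.67 = 0.21 V.
k_n = μ_nC_ox · (W/L) = 2.436 mA/V².
V_ov = V_GS − V_t = 1.09 − 0.53 = 0.56 V.
Since V_DS = 0.21 V < V_ov = 0.56 V, the device is in the triode region.
I_D = k_n [V_ov · V_DS − ½ V_DS²] = 2.436 × [0.56 × 0.21 − 0.5 × 0.21²] = 0.233 mA.

Triode; I_D = 0.233 mA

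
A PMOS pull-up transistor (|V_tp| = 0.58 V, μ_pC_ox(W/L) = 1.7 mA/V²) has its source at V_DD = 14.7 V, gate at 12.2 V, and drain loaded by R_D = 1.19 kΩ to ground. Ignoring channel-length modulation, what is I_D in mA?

V_SG = V_DD − V_G = 14.7 − 12.2 = 2.5 V, so V_ov = 2.5 − 0.58 = 1.92 V.
Assume saturation: I_D = ½ k_p V_ov² = 0.5 × 1.7 × 1.92² = 3.13 mA, giving V_SD = V_DD − I_D R_D = 14.7 − 3.13 × 1.19 = 11 V.
V_SD = 11 V ≥ V_ov = 1.92 V, confirming saturation.

I_D = 3.13 mA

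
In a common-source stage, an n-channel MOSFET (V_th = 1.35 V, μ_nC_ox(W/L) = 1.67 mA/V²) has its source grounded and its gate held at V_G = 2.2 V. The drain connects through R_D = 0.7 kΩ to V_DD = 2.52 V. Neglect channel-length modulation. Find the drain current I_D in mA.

I_D = 0.603 mA

V_GS = V_G = 2.2 V, so V_ov = 2.2 − 1.35 = 0.85 V.
Assume saturation: I_D = ½ k_n V_ov² = 0.5 × 1.67 × 0.85² = 0.603 mA, giving V_DS = V_DD − I_D R_D = 2.52 − 0.603 × 0.7 = 2.1 V.
V_DS = 2.1 V ≥ V_ov = 0.85 V, confirming saturation.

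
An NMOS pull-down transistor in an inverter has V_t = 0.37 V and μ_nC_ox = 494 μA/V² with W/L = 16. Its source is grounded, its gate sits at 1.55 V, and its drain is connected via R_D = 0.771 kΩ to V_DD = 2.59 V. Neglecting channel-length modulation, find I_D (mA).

V_GS = V_G = 1.55 V, so V_ov = 1.55 − 0.37 = 1.18 V.
k_n = μ_nC_ox · (W/L) = 7.904 mA/V².
Assume saturation: I_D = ½ k_n V_ov² = 0.5 × 7.904 × 1.18² = 5.5 mA, giving V_DS = V_DD − I_D R_D = 2.59 − 5.5 × 0.771 = -1.65 V.
But -1.65 V < V_ov = 1.18 V, so the device is actually in triode.
In triode I_D = k_n[V_ov V_DS − ½ V_DS²] and I_D = (V_DD − V_DS)/R_D. Equating: 3.05 V_DS² − 8.191 V_DS + 2.59 = 0, giving V_DS = 0.366 V (the root below V_ov).
I_D = (2.59 − 0.366) / 0.771 = 2.88 mA.

I_D = 2.88 mA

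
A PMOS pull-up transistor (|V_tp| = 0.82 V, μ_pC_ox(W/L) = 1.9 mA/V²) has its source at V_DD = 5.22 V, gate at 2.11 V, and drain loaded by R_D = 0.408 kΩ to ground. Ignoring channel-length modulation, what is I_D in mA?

I_D = 4.98 mA

V_SG = V_DD − V_G = 5.22 − 2.11 = 3.11 V, so V_ov = 3.11 − 0.82 = 2.29 V.
Assume saturation: I_D = ½ k_p V_ov² = 0.5 × 1.9 × 2.29² = 4.98 mA, giving V_SD = V_DD − I_D R_D = 5.22 − 4.98 × 0.408 = 3.19 V.
V_SD = 3.19 V ≥ V_ov = 2.29 V, confirming saturation.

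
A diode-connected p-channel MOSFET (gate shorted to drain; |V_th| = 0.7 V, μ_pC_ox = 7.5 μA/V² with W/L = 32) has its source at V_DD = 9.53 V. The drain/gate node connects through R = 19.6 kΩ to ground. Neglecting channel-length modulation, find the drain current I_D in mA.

I_D = 0.362 mA

With gate tied to drain, V_SG = V_SD ≥ V_SG − |V_th|, so the device is in saturation.
k_p = μ_pC_ox · (W/L) = 0.24 mA/V².
KCL at the drain: ½ k_p (V_SG − |V_th|)² = (V_DD − V_SG)/R.
Let x = V_SG − 0.7. Then 2.35 x² + x − 8.83 = 0, giving x = 1.74 V (positive root), so V_SG = 2.44 V.
I_D = (V_DD − V_SG)/R = (9.53 − 2.44) / 19.6 = 0.362 mA.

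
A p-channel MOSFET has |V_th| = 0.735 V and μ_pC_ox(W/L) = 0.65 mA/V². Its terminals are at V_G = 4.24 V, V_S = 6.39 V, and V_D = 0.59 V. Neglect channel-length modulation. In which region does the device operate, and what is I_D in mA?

V_SG = V_S − V_G = 6.39 − 4.24 = 2.15 V; V_SD = V_S − V_D = 6.39 − 0.59 = 5.8 V.
V_ov = V_SG − |V_th| = 2.15 − 0.735 = 1.41 V.
Since V_SD = 5.8 V ≥ V_ov = 1.41 V, the device is in saturation.
I_D = ½ k_p V_ov² = 0.5 × 0.65 × 1.41² = 0.651 mA.

Saturation; I_D = 0.651 mA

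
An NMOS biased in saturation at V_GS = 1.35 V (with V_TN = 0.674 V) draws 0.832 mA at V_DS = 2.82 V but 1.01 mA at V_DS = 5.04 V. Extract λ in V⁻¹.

λ = 0.132 V⁻¹

With V_GS fixed, I_D ∝ (1 + λ V_DS) in saturation, so I_D2/I_D1 = (1 + λ V_DS2)/(1 + λ V_DS1).
1.01/0.832 = 1.214 = (1 + 5.04 λ)/(1 + 2.82 λ).
Solving: λ (I_D1 V_DS2 − I_D2 V_DS1) = I_D2 − I_D1, so λ = (1.01 − 0.832) / (0.832 × 5.04 − 1.01 × 2.82) = 0.178 / 1.35 = 0.132 V⁻¹.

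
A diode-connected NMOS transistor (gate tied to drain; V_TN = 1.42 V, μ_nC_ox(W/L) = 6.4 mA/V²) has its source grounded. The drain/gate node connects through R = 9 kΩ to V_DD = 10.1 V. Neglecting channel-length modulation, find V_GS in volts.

V_GS = 1.95 V

With gate tied to drain, V_GS = V_DS ≥ V_GS − V_TN, so the device is in saturation.
KCL at the drain: ½ k_n (V_GS − V_TN)² = (V_DD − V_GS)/R.
Let x = V_GS − 1.42. Then 28.8 x² + x − 8.68 = 0, giving x = 0.532 V (positive root), so V_GS = 1.95 V.
I_D = (V_DD − V_GS)/R = (10.1 − 1.95) / 9 = 0.905 mA.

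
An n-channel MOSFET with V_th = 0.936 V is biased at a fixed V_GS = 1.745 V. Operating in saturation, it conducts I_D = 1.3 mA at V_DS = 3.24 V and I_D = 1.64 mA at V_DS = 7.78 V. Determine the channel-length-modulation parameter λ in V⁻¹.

λ = 0.0708 V⁻¹

With V_GS fixed, I_D ∝ (1 + λ V_DS) in saturation, so I_D2/I_D1 = (1 + λ V_DS2)/(1 + λ V_DS1).
1.64/1.3 = 1.262 = (1 + 7.78 λ)/(1 + 3.24 λ).
Solving: λ (I_D1 V_DS2 − I_D2 V_DS1) = I_D2 − I_D1, so λ = (1.64 − 1.3) / (1.3 × 7.78 − 1.64 × 3.24) = 0.34 / 4.8 = 0.0708 V⁻¹.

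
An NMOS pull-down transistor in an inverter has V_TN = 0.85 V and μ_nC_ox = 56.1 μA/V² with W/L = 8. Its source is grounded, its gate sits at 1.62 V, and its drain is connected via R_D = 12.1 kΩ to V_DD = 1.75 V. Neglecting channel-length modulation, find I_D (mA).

I_D = 0.108 mA

V_GS = V_G = 1.62 V, so V_ov = 1.62 − 0.85 = 0.77 V.
k_n = μ_nC_ox · (W/L) = 0.4488 mA/V².
Assume saturation: I_D = ½ k_n V_ov² = 0.5 × 0.4488 × 0.77² = 0.133 mA, giving V_DS = V_DD − I_D R_D = 1.75 − 0.133 × 12.1 = 0.14 V.
But 0.14 V < V_ov = 0.77 V, so the device is actually in triode.
In triode I_D = k_n[V_ov V_DS − ½ V_DS²] and I_D = (V_DD − V_DS)/R_D. Equating: 2.72 V_DS² − 5.181 V_DS + 1.75 = 0, giving V_DS = 0.439 V (the root below V_ov).
I_D = (1.75 − 0.439) / 12.1 = 0.108 mA.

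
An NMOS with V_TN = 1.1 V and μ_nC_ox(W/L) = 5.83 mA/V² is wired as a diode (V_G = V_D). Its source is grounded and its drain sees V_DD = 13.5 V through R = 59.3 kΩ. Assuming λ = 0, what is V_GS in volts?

V_GS = 1.36 V

With gate tied to drain, V_GS = V_DS ≥ V_GS − V_TN, so the device is in saturation.
KCL at the drain: ½ k_n (V_GS − V_TN)² = (V_DD − V_GS)/R.
Let x = V_GS − 1.1. Then 173 x² + x − 12.4 = 0, giving x = 0.265 V (positive root), so V_GS = 1.36 V.
I_D = (V_DD − V_GS)/R = (13.5 − 1.36) / 59.3 = 0.205 mA.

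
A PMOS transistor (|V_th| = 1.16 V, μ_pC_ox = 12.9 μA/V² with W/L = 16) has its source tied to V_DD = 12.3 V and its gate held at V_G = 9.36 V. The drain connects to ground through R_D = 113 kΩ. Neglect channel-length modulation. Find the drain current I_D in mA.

V_SG = V_DD − V_G = 12.3 − 9.36 = 2.94 V, so V_ov = 2.94 − 1.16 = 1.78 V.
k_p = μ_pC_ox · (W/L) = 0.2064 mA/V².
Assume saturation: I_D = ½ k_p V_ov² = 0.5 × 0.2064 × 1.78² = 0.327 mA, giving V_SD = V_DD − I_D R_D = 12.3 − 0.327 × 113 = -24.6 V.
But -24.6 V < V_ov = 1.78 V, so the device is actually in triode.
In triode I_D = k_p[V_ov V_SD − ½ V_SD²] and I_D = (V_DD − V_SD)/R_D. Equating: 11.7 V_SD² − 42.52 V_SD + 12.3 = 0, giving V_SD = 0.317 V (the root below V_ov).
I_D = (12.3 − 0.317) / 113 = 0.106 mA.

I_D = 0.106 mA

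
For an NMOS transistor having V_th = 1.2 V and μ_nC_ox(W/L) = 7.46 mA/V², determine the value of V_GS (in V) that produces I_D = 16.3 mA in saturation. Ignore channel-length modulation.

V_GS = 3.29 V

In saturation I_D = ½ k_n (V_GS − V_th)², so V_GS − V_th = √(2 I_D / k_n) = √(2 × 16.3 / 7.46) = 2.09 V.
V_GS = 1.2 + 2.09 = 3.29 V.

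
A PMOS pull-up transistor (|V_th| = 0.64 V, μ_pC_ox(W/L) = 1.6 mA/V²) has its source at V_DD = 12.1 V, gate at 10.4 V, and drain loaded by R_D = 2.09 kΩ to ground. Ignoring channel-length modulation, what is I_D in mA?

V_SG = V_DD − V_G = 12.1 − 10.4 = 1.7 V, so V_ov = 1.7 − 0.64 = 1.06 V.
Assume saturation: I_D = ½ k_p V_ov² = 0.5 × 1.6 × 1.06² = 0.899 mA, giving V_SD = V_DD − I_D R_D = 12.1 − 0.899 × 2.09 = 10.2 V.
V_SD = 10.2 V ≥ V_ov = 1.06 V, confirming saturation.

I_D = 0.899 mA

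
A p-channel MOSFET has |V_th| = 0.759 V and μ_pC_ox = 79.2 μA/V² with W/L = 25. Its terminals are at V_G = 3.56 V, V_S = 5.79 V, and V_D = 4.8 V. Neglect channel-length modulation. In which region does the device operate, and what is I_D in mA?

V_SG = V_S − V_G = 5.79 − 3.56 = 2.23 V; V_SD = V_S − V_D = 5.79 − 4.8 = 0.99 V.
k_p = μ_pC_ox · (W/L) = 1.98 mA/V².
V_ov = V_SG − |V_th| = 2.23 − 0.759 = 1.47 V.
Since V_SD = 0.99 V < V_ov = 1.47 V, the device is in the triode region.
I_D = k_p [V_ov · V_SD − ½ V_SD²] = 1.98 × [1.47 × 0.99 − 0.5 × 0.99²] = 1.91 mA.

Triode; I_D = 1.91 mA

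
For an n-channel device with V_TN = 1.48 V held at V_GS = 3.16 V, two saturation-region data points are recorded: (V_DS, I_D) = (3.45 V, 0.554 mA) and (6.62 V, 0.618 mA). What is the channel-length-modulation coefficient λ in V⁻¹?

With V_GS fixed, I_D ∝ (1 + λ V_DS) in saturation, so I_D2/I_D1 = (1 + λ V_DS2)/(1 + λ V_DS1).
0.618/0.554 = 1.116 = (1 + 6.62 λ)/(1 + 3.45 λ).
Solving: λ (I_D1 V_DS2 − I_D2 V_DS1) = I_D2 − I_D1, so λ = (0.618 − 0.554) / (0.554 × 6.62 − 0.618 × 3.45) = 0.064 / 1.54 = 0.0417 V⁻¹.

λ = 0.0417 V⁻¹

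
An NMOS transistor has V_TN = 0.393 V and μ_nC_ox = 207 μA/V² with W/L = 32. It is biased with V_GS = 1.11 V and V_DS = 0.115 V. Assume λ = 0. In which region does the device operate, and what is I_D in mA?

k_n = μ_nC_ox · (W/L) = 6.624 mA/V².
V_ov = V_GS − V_TN = 1.11 − 0.393 = 0.717 V.
Since V_DS = 0.115 V < V_ov = 0.717 V, the device is in the triode region.
I_D = k_n [V_ov · V_DS − ½ V_DS²] = 6.624 × [0.717 × 0.115 − 0.5 × 0.115²] = 0.502 mA.

Triode; I_D = 0.502 mA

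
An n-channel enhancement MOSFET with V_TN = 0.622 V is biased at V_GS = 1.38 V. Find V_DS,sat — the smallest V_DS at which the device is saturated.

V_DS,sat = 0.758 V

The boundary between triode and saturation is V_DS = V_GS − V_TN = V_ov.
V_ov = 1.38 − 0.622 = 0.758 V.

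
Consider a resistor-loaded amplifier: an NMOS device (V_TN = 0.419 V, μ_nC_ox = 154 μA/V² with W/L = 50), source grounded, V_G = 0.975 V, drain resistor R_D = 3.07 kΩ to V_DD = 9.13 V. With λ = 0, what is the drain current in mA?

V_GS = V_G = 0.975 V, so V_ov = 0.975 − 0.419 = 0.556 V.
k_n = μ_nC_ox · (W/L) = 7.7 mA/V².
Assume saturation: I_D = ½ k_n V_ov² = 0.5 × 7.7 × 0.556² = 1.19 mA, giving V_DS = V_DD − I_D R_D = 9.13 − 1.19 × 3.07 = 5.48 V.
V_DS = 5.48 V ≥ V_ov = 0.556 V, confirming saturation.

I_D = 1.19 mA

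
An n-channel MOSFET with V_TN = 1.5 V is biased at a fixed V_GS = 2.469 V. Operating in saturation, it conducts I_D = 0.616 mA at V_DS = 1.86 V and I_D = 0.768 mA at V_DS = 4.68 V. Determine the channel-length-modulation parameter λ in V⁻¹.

λ = 0.105 V⁻¹

With V_GS fixed, I_D ∝ (1 + λ V_DS) in saturation, so I_D2/I_D1 = (1 + λ V_DS2)/(1 + λ V_DS1).
0.768/0.616 = 1.247 = (1 + 4.68 λ)/(1 + 1.86 λ).
Solving: λ (I_D1 V_DS2 − I_D2 V_DS1) = I_D2 − I_D1, so λ = (0.768 − 0.616) / (0.616 × 4.68 − 0.768 × 1.86) = 0.152 / 1.45 = 0.105 V⁻¹.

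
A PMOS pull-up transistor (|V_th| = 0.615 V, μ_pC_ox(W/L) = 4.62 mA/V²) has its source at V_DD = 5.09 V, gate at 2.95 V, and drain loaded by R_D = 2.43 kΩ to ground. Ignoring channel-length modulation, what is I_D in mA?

I_D = 1.97 mA

V_SG = V_DD − V_G = 5.09 − 2.95 = 2.14 V, so V_ov = 2.14 − 0.615 = 1.52 V.
Assume saturation: I_D = ½ k_p V_ov² = 0.5 × 4.62 × 1.52² = 5.37 mA, giving V_SD = V_DD − I_D R_D = 5.09 − 5.37 × 2.43 = -7.96 V.
But -7.96 V < V_ov = 1.52 V, so the device is actually in triode.
In triode I_D = k_p[V_ov V_SD − ½ V_SD²] and I_D = (V_DD − V_SD)/R_D. Equating: 5.61 V_SD² − 18.12 V_SD + 5.09 = 0, giving V_SD = 0.311 V (the root below V_ov).
I_D = (5.09 − 0.311) / 2.43 = 1.97 mA.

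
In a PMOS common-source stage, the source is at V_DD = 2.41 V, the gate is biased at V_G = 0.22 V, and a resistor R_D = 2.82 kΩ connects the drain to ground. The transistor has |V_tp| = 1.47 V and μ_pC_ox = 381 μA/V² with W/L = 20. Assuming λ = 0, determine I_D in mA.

I_D = 0.797 mA

V_SG = V_DD − V_G = 2.41 − 0.22 = 2.19 V, so V_ov = 2.19 − 1.47 = 0.72 V.
k_p = μ_pC_ox · (W/L) = 7.62 mA/V².
Assume saturation: I_D = ½ k_p V_ov² = 0.5 × 7.62 × 0.72² = 1.98 mA, giving V_SD = V_DD − I_D R_D = 2.41 − 1.98 × 2.82 = -3.16 V.
But -3.16 V < V_ov = 0.72 V, so the device is actually in triode.
In triode I_D = k_p[V_ov V_SD − ½ V_SD²] and I_D = (V_DD − V_SD)/R_D. Equating: 10.7 V_SD² − 16.47 V_SD + 2.41 = 0, giving V_SD = 0.164 V (the root below V_ov).
I_D = (2.41 − 0.164) / 2.82 = 0.797 mA.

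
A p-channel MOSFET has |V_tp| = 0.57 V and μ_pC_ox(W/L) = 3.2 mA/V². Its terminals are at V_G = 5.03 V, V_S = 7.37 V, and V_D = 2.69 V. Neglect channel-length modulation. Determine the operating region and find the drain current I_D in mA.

V_SG = V_S − V_G = 7.37 − 5.03 = 2.34 V; V_SD = V_S − V_D = 7.37 − 2.69 = 4.68 V.
V_ov = V_SG − |V_tp| = 2.34 − 0.57 = 1.77 V.
Since V_SD = 4.68 V ≥ V_ov = 1.77 V, the device is in saturation.
I_D = ½ k_p V_ov² = 0.5 × 3.2 × 1.77² = 5.01 mA.

Saturation; I_D = 5.01 mA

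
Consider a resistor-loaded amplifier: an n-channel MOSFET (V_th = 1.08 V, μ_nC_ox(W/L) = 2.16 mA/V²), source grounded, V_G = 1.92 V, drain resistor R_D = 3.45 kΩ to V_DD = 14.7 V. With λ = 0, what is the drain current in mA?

I_D = 0.762 mA

V_GS = V_G = 1.92 V, so V_ov = 1.92 − 1.08 = 0.84 V.
Assume saturation: I_D = ½ k_n V_ov² = 0.5 × 2.16 × 0.84² = 0.762 mA, giving V_DS = V_DD − I_D R_D = 14.7 − 0.762 × 3.45 = 12.1 V.
V_DS = 12.1 V ≥ V_ov = 0.84 V, confirming saturation.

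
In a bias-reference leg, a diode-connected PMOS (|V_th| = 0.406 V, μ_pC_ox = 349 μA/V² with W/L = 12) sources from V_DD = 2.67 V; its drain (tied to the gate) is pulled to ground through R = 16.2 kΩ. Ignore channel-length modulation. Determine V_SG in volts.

With gate tied to drain, V_SG = V_SD ≥ V_SG − |V_th|, so the device is in saturation.
k_p = μ_pC_ox · (W/L) = 4.188 mA/V².
KCL at the drain: ½ k_p (V_SG − |V_th|)² = (V_DD − V_SG)/R.
Let x = V_SG − 0.406. Then 33.9 x² + x − 2.264 = 0, giving x = 0.244 V (positive root), so V_SG = 0.65 V.
I_D = (V_DD − V_SG)/R = (2.67 − 0.65) / 16.2 = 0.125 mA.

V_SG = 0.650 V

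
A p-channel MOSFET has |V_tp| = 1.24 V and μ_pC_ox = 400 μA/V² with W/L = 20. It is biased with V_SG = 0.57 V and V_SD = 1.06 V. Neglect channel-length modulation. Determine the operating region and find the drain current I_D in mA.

Cutoff; I_D = 0 mA

V_SG = 0.57 V < |V_tp| = 1.24 V, so the transistor is in cutoff.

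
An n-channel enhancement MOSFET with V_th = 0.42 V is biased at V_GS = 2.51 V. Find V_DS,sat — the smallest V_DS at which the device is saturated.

The boundary between triode and saturation is V_DS = V_GS − V_th = V_ov.
V_ov = 2.51 − 0.42 = 2.09 V.

V_DS,sat = 2.09 V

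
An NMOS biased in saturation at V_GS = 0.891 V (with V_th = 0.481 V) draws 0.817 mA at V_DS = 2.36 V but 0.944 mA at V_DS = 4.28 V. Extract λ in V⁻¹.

With V_GS fixed, I_D ∝ (1 + λ V_DS) in saturation, so I_D2/I_D1 = (1 + λ V_DS2)/(1 + λ V_DS1).
0.944/0.817 = 1.155 = (1 + 4.28 λ)/(1 + 2.36 λ).
Solving: λ (I_D1 V_DS2 − I_D2 V_DS1) = I_D2 − I_D1, so λ = (0.944 − 0.817) / (0.817 × 4.28 − 0.944 × 2.36) = 0.127 / 1.27 = 0.1 V⁻¹.

λ = 0.100 V⁻¹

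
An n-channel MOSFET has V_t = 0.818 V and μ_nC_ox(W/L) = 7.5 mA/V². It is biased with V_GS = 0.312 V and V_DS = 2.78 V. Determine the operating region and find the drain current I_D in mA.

Cutoff; I_D = 0 mA

V_GS = 0.312 V < V_t = 0.818 V, so the transistor is in cutoff.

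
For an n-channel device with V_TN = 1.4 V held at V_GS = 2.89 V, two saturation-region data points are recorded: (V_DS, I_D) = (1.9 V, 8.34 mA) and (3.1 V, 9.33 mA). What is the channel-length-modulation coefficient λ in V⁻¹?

λ = 0.122 V⁻¹

With V_GS fixed, I_D ∝ (1 + λ V_DS) in saturation, so I_D2/I_D1 = (1 + λ V_DS2)/(1 + λ V_DS1).
9.33/8.34 = 1.119 = (1 + 3.1 λ)/(1 + 1.9 λ).
Solving: λ (I_D1 V_DS2 − I_D2 V_DS1) = I_D2 − I_D1, so λ = (9.33 − 8.34) / (8.34 × 3.1 − 9.33 × 1.9) = 0.99 / 8.13 = 0.122 V⁻¹.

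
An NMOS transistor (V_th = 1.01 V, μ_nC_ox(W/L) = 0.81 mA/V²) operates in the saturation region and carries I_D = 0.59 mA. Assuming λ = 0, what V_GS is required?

V_GS = 2.22 V

In saturation I_D = ½ k_n (V_GS − V_th)², so V_GS − V_th = √(2 I_D / k_n) = √(2 × 0.59 / 0.81) = 1.21 V.
V_GS = 1.01 + 1.21 = 2.22 V.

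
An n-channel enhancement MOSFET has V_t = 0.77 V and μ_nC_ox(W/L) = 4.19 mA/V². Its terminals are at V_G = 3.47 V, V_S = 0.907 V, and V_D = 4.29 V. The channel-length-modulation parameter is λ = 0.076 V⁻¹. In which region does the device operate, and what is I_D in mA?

Saturation; I_D = 8.47 mA

V_GS = V_G − V_S = 3.47 − 0.907 = 2.56 V; V_DS = V_D − V_S = 4.29 − 0.907 = 3.38 V.
V_ov = V_GS − V_t = 2.56 − 0.77 = 1.79 V.
Since V_DS = 3.38 V ≥ V_ov = 1.79 V, the device is in saturation.
I_D = ½ k_n V_ov² (1 + λ V_DS) = 0.5 × 4.19 × 1.79² × (1 + 0.076 × 3.38) = 8.47 mA.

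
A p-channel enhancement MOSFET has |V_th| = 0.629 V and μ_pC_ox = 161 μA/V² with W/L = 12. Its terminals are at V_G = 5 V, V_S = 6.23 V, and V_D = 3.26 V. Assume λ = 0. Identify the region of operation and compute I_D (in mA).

V_SG = V_S − V_G = 6.23 − 5 = 1.23 V; V_SD = V_S − V_D = 6.23 − 3.26 = 2.97 V.
k_p = μ_pC_ox · (W/L) = 1.932 mA/V².
V_ov = V_SG − |V_th| = 1.23 − 0.629 = 0.601 V.
Since V_SD = 2.97 V ≥ V_ov = 0.601 V, the device is in saturation.
I_D = ½ k_p V_ov² = 0.5 × 1.932 × 0.601² = 0.349 mA.

Saturation; I_D = 0.349 mA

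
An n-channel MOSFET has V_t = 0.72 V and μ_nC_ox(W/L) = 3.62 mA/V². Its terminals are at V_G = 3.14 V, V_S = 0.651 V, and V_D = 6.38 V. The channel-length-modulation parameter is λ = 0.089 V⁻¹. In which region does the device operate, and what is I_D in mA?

Saturation; I_D = 8.55 mA

V_GS = V_G − V_S = 3.14 − 0.651 = 2.49 V; V_DS = V_D − V_S = 6.38 − 0.651 = 5.73 V.
V_ov = V_GS − V_t = 2.49 − 0.72 = 1.77 V.
Since V_DS = 5.73 V ≥ V_ov = 1.77 V, the device is in saturation.
I_D = ½ k_n V_ov² (1 + λ V_DS) = 0.5 × 3.62 × 1.77² × (1 + 0.089 × 5.73) = 8.55 mA.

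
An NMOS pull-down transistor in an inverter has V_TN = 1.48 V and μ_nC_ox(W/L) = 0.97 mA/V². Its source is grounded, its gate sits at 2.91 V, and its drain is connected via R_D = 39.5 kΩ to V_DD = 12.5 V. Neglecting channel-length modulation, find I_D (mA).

V_GS = V_G = 2.91 V, so V_ov = 2.91 − 1.48 = 1.43 V.
Assume saturation: I_D = ½ k_n V_ov² = 0.5 × 0.97 × 1.43² = 0.992 mA, giving V_DS = V_DD − I_D R_D = 12.5 − 0.992 × 39.5 = -26.7 V.
But -26.7 V < V_ov = 1.43 V, so the device is actually in triode.
In triode I_D = k_n[V_ov V_DS − ½ V_DS²] and I_D = (V_DD − V_DS)/R_D. Equating: 19.2 V_DS² − 55.79 V_DS + 12.5 = 0, giving V_DS = 0.245 V (the root below V_ov).
I_D = (12.5 − 0.245) / 39.5 = 0.31 mA.

I_D = 0.310 mA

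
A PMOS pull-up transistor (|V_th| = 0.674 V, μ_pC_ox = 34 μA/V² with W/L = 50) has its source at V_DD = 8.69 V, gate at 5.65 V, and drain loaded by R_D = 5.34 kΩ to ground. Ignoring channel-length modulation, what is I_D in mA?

V_SG = V_DD − V_G = 8.69 − 5.65 = 3.04 V, so V_ov = 3.04 − 0.674 = 2.37 V.
k_p = μ_pC_ox · (W/L) = 1.7 mA/V².
Assume saturation: I_D = ½ k_p V_ov² = 0.5 × 1.7 × 2.37² = 4.76 mA, giving V_SD = V_DD − I_D R_D = 8.69 − 4.76 × 5.34 = -16.7 V.
But -16.7 V < V_ov = 2.37 V, so the device is actually in triode.
In triode I_D = k_p[V_ov V_SD − ½ V_SD²] and I_D = (V_DD − V_SD)/R_D. Equating: 4.54 V_SD² − 22.48 V_SD + 8.69 = 0, giving V_SD = 0.423 V (the root below V_ov).
I_D = (8.69 − 0.423) / 5.34 = 1.55 mA.

I_D = 1.55 mA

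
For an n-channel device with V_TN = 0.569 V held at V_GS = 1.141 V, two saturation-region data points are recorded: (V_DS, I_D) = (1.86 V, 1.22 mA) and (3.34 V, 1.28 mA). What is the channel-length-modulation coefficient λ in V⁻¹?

With V_GS fixed, I_D ∝ (1 + λ V_DS) in saturation, so I_D2/I_D1 = (1 + λ V_DS2)/(1 + λ V_DS1).
1.28/1.22 = 1.049 = (1 + 3.34 λ)/(1 + 1.86 λ).
Solving: λ (I_D1 V_DS2 − I_D2 V_DS1) = I_D2 − I_D1, so λ = (1.28 − 1.22) / (1.22 × 3.34 − 1.28 × 1.86) = 0.06 / 1.69 = 0.0354 V⁻¹.

λ = 0.0354 V⁻¹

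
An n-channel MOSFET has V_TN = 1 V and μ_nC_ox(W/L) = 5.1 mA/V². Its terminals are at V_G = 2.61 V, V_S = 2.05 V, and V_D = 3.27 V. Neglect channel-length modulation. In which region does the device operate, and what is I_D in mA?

V_GS = V_G − V_S = 2.61 − 2.05 = 0.56 V; V_DS = V_D − V_S = 3.27 − 2.05 = 1.22 V.
V_GS = 0.56 V < V_TN = 1 V, so the transistor is in cutoff.

Cutoff; I_D = 0 mA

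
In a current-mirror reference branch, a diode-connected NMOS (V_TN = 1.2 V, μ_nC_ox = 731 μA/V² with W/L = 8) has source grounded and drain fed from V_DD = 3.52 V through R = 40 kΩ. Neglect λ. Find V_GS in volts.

V_GS = 1.34 V

With gate tied to drain, V_GS = V_DS ≥ V_GS − V_TN, so the device is in saturation.
k_n = μ_nC_ox · (W/L) = 5.848 mA/V².
KCL at the drain: ½ k_n (V_GS − V_TN)² = (V_DD − V_GS)/R.
Let x = V_GS − 1.2. Then 117 x² + x − 2.32 = 0, giving x = 0.137 V (positive root), so V_GS = 1.34 V.
I_D = (V_DD − V_GS)/R = (3.52 − 1.34) / 40 = 0.0546 mA.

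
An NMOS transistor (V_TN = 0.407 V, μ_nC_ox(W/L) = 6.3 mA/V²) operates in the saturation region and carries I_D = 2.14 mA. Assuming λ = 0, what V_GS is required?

V_GS = 1.23 V

In saturation I_D = ½ k_n (V_GS − V_TN)², so V_GS − V_TN = √(2 I_D / k_n) = √(2 × 2.14 / 6.3) = 0.824 V.
V_GS = 0.407 + 0.824 = 1.23 V.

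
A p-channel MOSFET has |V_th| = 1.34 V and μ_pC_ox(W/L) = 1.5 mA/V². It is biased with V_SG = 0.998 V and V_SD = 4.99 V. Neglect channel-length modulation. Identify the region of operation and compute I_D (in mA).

V_SG = 0.998 V < |V_th| = 1.34 V, so the transistor is in cutoff.

Cutoff; I_D = 0 mA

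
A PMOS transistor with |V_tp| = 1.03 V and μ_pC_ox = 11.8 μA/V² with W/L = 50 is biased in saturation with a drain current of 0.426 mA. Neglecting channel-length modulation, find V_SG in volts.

k_p = μ_pC_ox · (W/L) = 0.59 mA/V².
In saturation I_D = ½ k_p (V_SG − |V_tp|)², so V_SG − |V_tp| = √(2 I_D / k_p) = √(2 × 0.426 / 0.59) = 1.2 V.
V_SG = 1.03 + 1.2 = 2.23 V.

V_SG = 2.23 V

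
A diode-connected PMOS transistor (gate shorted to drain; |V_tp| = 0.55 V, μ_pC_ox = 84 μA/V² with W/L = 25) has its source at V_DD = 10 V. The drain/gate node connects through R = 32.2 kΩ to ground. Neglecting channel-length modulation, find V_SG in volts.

With gate tied to drain, V_SG = V_SD ≥ V_SG − |V_tp|, so the device is in saturation.
k_p = μ_pC_ox · (W/L) = 2.1 mA/V².
KCL at the drain: ½ k_p (V_SG − |V_tp|)² = (V_DD − V_SG)/R.
Let x = V_SG − 0.55. Then 33.8 x² + x − 9.45 = 0, giving x = 0.514 V (positive root), so V_SG = 1.06 V.
I_D = (V_DD − V_SG)/R = (10 − 1.06) / 32.2 = 0.278 mA.

V_SG = 1.06 V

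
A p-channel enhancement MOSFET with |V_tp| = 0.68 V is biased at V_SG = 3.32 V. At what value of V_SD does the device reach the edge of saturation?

V_SD,sat = 2.64 V

The boundary between triode and saturation is V_SD = V_SG − |V_tp| = V_ov.
V_ov = 3.32 − 0.68 = 2.64 V.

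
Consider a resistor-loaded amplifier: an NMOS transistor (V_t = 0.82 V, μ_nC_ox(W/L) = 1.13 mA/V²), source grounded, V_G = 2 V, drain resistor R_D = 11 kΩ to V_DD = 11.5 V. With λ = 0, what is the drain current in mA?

V_GS = V_G = 2 V, so V_ov = 2 − 0.82 = 1.18 V.
Assume saturation: I_D = ½ k_n V_ov² = 0.5 × 1.13 × 1.18² = 0.787 mA, giving V_DS = V_DD − I_D R_D = 11.5 − 0.787 × 11 = 2.85 V.
V_DS = 2.85 V ≥ V_ov = 1.18 V, confirming saturation.

I_D = 0.787 mA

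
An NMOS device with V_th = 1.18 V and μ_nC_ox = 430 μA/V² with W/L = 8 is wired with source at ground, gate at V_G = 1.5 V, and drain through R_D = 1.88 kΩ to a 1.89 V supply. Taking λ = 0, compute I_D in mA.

V_GS = V_G = 1.5 V, so V_ov = 1.5 − 1.18 = 0.32 V.
k_n = μ_nC_ox · (W/L) = 3.44 mA/V².
Assume saturation: I_D = ½ k_n V_ov² = 0.5 × 3.44 × 0.32² = 0.176 mA, giving V_DS = V_DD − I_D R_D = 1.89 − 0.176 × 1.88 = 1.56 V.
V_DS = 1.56 V ≥ V_ov = 0.32 V, confirming saturation.

I_D = 0.176 mA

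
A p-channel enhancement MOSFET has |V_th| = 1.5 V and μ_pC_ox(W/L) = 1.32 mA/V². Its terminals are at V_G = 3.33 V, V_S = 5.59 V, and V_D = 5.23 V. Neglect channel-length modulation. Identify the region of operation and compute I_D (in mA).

Triode; I_D = 0.276 mA

V_SG = V_S − V_G = 5.59 − 3.33 = 2.26 V; V_SD = V_S − V_D = 5.59 − 5.23 = 0.36 V.
V_ov = V_SG − |V_th| = 2.26 − 1.5 = 0.76 V.
Since V_SD = 0.36 V < V_ov = 0.76 V, the device is in the triode region.
I_D = k_p [V_ov · V_SD − ½ V_SD²] = 1.32 × [0.76 × 0.36 − 0.5 × 0.36²] = 0.276 mA.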